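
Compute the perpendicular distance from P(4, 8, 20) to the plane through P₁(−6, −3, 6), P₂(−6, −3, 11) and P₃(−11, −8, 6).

P₁P₂ = (0, 0, 5) and P₁P₃ = (−5, −5, 0), so a normal is n = P₁P₂ × P₁P₃ = (25, −25, 0).
n = (25, −25, 0); n·P − (-75) = -25; |n| = 25√2; distance = 25/(25√2) = 1/√2.

1/√2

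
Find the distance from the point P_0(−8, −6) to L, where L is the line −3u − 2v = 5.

d = |(-3)·(-8) + (-2)·(-6) − 5| / √(9 + 4) = |31|/√13 = 31√13/13.

31√13/13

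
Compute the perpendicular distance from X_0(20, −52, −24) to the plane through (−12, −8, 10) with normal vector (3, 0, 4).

8

The plane has equation n·(r − (−12, −8, 10)) = 0, i.e. n·r = 4.
n = (3, 0, 4); n·P − 4 = -40; |n| = 5; distance = 40/5 = 8.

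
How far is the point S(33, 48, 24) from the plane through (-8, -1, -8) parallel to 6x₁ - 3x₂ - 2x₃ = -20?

Parallel planes share the normal n = (6, -3, -2); since (-8, -1, -8) lies on the plane, its equation is 6x₁ - 3x₂ - 2x₃ = -29.
Then n·(33, 48, 24) - (-29) = 35.
|n| = √(36 + 9 + 4) = 7, so the distance is |35|/7 = 5.

5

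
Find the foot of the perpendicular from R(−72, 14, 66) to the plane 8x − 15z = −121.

(-32, 14, -9)

n = (8, 0, −15), |n|² = 289, and n·R − (-121) = -1445.
t = -1445/289 = -5, so the foot is R − t·n = (−72, 14, 66) − (-5)·(8, 0, −15) = (−32, 14, −9).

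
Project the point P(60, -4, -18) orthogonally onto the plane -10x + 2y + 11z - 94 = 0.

(20, 4, 26)

n = (-10, 2, 11), |n|² = 225, and n·P − 94 = -900.
t = -900/225 = -4, so the foot is P − t·n = (60, -4, -18) − (-4)·(-10, 2, 11) = (20, 4, 26).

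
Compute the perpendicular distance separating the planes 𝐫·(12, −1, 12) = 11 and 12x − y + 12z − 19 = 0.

8/17

Both planes have normal n = (12, −1, 12), |n| = 17. Any point on the first plane is at distance |19 − 11|/|n| = 8/17 from the second.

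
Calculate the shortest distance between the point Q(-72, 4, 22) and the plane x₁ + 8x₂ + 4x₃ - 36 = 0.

4/3

d = |1·(-72) + 8·4 + 4·22 − 36| / √(1 + 64 + 16) = |12| / 9 = 4/3.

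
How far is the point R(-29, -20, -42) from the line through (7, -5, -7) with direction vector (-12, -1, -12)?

√145

Direction vector d = (-12, -1, -12).
AP = (-36, -15, -35), and AP × d = (145, -12, -144).
|AP × d|² = 41905 and |d|² = 289, so the distance is √(41905/289) = √145.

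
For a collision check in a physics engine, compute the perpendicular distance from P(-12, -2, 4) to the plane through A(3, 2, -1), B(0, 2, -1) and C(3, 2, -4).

4

AB = (-3, 0, 0) and AC = (0, 0, -3), so a normal is n = AB × AC = (0, -9, 0).
n = (0, -9, 0); n·P − (-18) = 36; |n| = 9; distance = 36/9 = 4.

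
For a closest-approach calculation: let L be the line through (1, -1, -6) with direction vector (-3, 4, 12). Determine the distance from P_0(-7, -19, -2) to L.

Direction vector d = (-3, 4, 12).
AP = (-8, -18, 4); AP·d = 0, |AP|² = 404, |d|² = 169.
distance² = |AP|² − (AP·d)²/|d|² = 404 − 0/169 = 404, so the distance is 2√101.

2√101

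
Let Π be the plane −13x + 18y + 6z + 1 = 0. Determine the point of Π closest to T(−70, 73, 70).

(-5, -17, 40)

n = (−13, 18, 6), |n|² = 529, and n·T − (-1) = 2645.
t = 2645/529 = 5, so the foot is T − t·n = (−70, 73, 70) − 5·(−13, 18, 6) = (−5, −17, 40).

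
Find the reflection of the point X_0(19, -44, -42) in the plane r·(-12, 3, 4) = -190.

With n = (-12, 3, 4), the signed offset is (n·X_0 − (-190))/|n|² = -338/169 = -2.
X_0' = X_0 − 2t·n = (19, -44, -42) − (-4)·(-12, 3, 4) = (-29, -32, -26).

(-29, -32, -26)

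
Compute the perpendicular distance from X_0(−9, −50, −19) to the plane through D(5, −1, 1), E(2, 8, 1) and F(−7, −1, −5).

DE = (−3, 9, 0) and DF = (−12, 0, −6), so a normal is n = DE × DF = (−54, −18, 108).
d = |(-54)·(-9) + (-18)·(-50) + 108·(-19) − (-144)| / √(2916 + 324 + 11664) = |-522| / (18√46) = 29√46/46.

29/√46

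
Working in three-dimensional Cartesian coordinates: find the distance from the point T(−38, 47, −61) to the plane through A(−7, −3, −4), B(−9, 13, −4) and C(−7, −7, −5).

10/3

AB = (−2, 16, 0) and AC = (0, −4, −1), so a normal is n = AB × AC = (−16, −2, 8).
Then n·(−38, 47, −61) − 86 = −60.
|n| = √(256 + 4 + 64) = 18, so the distance is |-60|/18 = 10/3.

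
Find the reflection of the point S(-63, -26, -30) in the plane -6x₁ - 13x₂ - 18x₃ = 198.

(-39, 26, 42)

n = (-6, -13, -18), |n|² = 529, n·S − 198 = 1058, so t = 1058/529 = 2.
Foot F = S − 2·n = (-51, 0, 6); the reflection is 2F − S = (-39, 26, 42).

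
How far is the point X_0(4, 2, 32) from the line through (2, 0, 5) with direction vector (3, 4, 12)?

Direction vector d = (3, 4, 12).
AP = (2, 2, 27), and AP × d = (−84, 57, 2).
|AP × d|² = 10309 and |d|² = 169, so the distance is √(10309/169) = √61.

√61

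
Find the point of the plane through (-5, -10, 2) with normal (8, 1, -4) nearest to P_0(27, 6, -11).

(-5, 2, 5)

The perpendicular from P_0 has direction n = (8, 1, -4): r = (27, 6, -11) + t(8, 1, -4).
Substitute into the plane: n·(P_0 + tn) = -58 gives 266 + 81t = -58, so t = -4.
Foot = (27, 6, -11) + (-4)·(8, 1, -4) = (-5, 2, 5).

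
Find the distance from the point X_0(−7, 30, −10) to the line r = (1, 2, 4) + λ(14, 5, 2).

6√29

Direction vector d = (14, 5, 2).
AP = (−8, 28, −14); AP·d = 0, |AP|² = 1044, |d|² = 225.
distance² = |AP|² − (AP·d)²/|d|² = 1044 − 0/225 = 1044, so the distance is 6√29.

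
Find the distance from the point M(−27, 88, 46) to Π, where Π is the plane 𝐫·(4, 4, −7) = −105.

3

d = |4·(-27) + 4·88 + (-7)·46 − (-105)| / √(16 + 16 + 49) = |27| / 9 = 3.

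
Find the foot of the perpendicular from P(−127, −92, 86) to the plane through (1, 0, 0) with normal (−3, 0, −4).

n = (−3, 0, −4), |n|² = 25, and n·P − (-3) = 40.
t = 40/25 = 8/5, so the foot is P − t·n = (−127, −92, 86) − (8/5)·(−3, 0, −4) = (−611/5, −92, 462/5).

(-611/5, -92, 462/5)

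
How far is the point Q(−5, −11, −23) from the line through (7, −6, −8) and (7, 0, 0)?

A direction vector is d = (0, 6, 8).
AP = (−12, −5, −15); AP·d = -150, |AP|² = 394, |d|² = 100.
distance² = |AP|² − (AP·d)²/|d|² = 394 − 22500/100 = 169, so the distance is 13.

13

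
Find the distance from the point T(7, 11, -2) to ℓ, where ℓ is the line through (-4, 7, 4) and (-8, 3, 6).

√29

A direction vector is d = (-4, -4, 2).
AP = (11, 4, -6); AP·d = -72, |AP|² = 173, |d|² = 36.
distance² = |AP|² − (AP·d)²/|d|² = 173 − 5184/36 = 29, so the distance is √29.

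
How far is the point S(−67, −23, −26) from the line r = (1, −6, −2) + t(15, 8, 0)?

√865

Direction vector d = (15, 8, 0).
AP = (−68, −17, −24); AP·d = -1156, |AP|² = 5489, |d|² = 289.
distance² = |AP|² − (AP·d)²/|d|² = 5489 − 1336336/289 = 865, so the distance is √865.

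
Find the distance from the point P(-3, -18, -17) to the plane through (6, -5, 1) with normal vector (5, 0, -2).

9√29/29

The plane has equation n·(r − (6, -5, 1)) = 0, i.e. n·r = 28.
Then n·(-3, -18, -17) - 28 = -9.
|n| = √(25 + 0 + 4) = √29, so the distance is |-9|/√29 = 9/√29.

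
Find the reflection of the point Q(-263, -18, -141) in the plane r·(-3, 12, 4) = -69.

(-3383/13, -378/13, -1881/13)

n = (-3, 12, 4), |n|² = 169, n·Q − (-69) = 78, so t = 78/169 = 6/13.
Foot F = Q − (6/13)·n = (-3401/13, -306/13, -1857/13); the reflection is 2F − Q = (-3383/13, -378/13, -1881/13).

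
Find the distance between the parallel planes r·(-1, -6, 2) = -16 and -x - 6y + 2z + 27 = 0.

With common normal n = (-1, -6, 2) (|n| = √41), the distance is |(-16) − (-27)|/|n| = 11/√41.

11√41/41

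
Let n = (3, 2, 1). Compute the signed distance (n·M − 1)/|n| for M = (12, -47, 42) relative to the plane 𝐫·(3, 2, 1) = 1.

-17√14/14

n·M − 1 = -17.
|n| = √14, so the signed distance is -17√14/14.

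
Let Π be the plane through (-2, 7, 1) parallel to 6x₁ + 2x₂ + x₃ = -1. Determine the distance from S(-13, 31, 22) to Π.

3/√41

Parallel planes share the normal n = (6, 2, 1); since (-2, 7, 1) lies on the plane, its equation is 6x₁ + 2x₂ + x₃ = 3.
d = |6·(-13) + 2·31 + 1·22 − 3| / √(36 + 4 + 1) = |3| / √41 = 3/√41.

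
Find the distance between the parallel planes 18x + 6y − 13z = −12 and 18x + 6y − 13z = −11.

1/23

Both planes have normal n = (18, 6, −13), |n| = 23. Any point on the first plane is at distance |(-11) − (-12)|/|n| = 1/23 from the second.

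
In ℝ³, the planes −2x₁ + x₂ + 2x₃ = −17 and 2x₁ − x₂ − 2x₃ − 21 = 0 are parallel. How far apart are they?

Divide the second equation by -1 to match normals: −2x₁ + x₂ + 2x₃ = -21.
Both planes have normal n = (−2, 1, 2), |n| = 3. Any point on the first plane is at distance |(-21) − (-17)|/|n| = 4/3 from the second.

4/3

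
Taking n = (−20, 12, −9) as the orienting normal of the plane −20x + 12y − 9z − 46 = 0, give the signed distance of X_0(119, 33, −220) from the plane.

-2

n·X_0 − 46 = -50.
|n| = 25, so the signed distance is -50/25 = -2.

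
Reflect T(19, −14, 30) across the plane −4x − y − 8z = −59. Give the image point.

n = (−4, −1, −8), |n|² = 81, n·T − (-59) = -243, so t = -243/81 = -3.
Foot F = T − (-3)·n = (7, −17, 6); the reflection is 2F − T = (−5, −20, −18).

(-5, -20, -18)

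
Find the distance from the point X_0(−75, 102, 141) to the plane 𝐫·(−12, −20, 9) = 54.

Normal vector n = (−12, −20, 9), and n·(−75, 102, 141) − 54 = 75.
|n| = √(144 + 400 + 81) = 25, so the distance is |75|/25 = 3.

3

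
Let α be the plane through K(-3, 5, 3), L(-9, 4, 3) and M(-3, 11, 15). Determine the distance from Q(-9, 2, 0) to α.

3√46/46

KL = (-6, -1, 0) and KM = (0, 6, 12), so a normal is n = KL × KM = (-12, 72, -36).
Then n·(-9, 2, 0) - 288 = -36.
|n| = √(144 + 5184 + 1296) = 12√46, so the distance is |-36|/(12√46) = 3√46/46.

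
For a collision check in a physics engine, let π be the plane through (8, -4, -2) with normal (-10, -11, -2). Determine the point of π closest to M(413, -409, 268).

(407, -2078/5, 1334/5)

The perpendicular from M has direction n = (-10, -11, -2): r = (413, -409, 268) + μ(-10, -11, -2).
Substitute into the plane: n·(M + μn) = -32 gives -167 + 225μ = -32, so μ = 3/5.
Foot = (413, -409, 268) + (3/5)·(-10, -11, -2) = (407, -2078/5, 1334/5).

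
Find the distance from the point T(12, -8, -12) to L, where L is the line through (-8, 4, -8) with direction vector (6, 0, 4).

4√22

Direction vector d = (6, 0, 4).
AP = (20, -12, -4), and AP × d = (-48, -104, 72).
|AP × d|² = 18304 and |d|² = 52, so the distance is √(18304/52) = √352 = 4√22.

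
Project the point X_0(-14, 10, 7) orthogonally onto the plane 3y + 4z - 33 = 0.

(-14, 7, 3)

The perpendicular from X_0 has direction n = (0, 3, 4): r = (-14, 10, 7) + t(0, 3, 4).
Substitute into the plane: n·(X_0 + tn) = 33 gives 58 + 25t = 33, so t = -1.
Foot = (-14, 10, 7) + (-1)·(0, 3, 4) = (-14, 7, 3).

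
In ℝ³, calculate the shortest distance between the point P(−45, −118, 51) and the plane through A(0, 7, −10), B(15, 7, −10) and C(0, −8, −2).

5

AB = (15, 0, 0) and AC = (0, −15, 8), so a normal is n = AB × AC = (0, −120, −225).
d = |(-120)·(-118) + (-225)·51 − 1410| / √(0 + 14400 + 50625) = |1275| / 255 = 5.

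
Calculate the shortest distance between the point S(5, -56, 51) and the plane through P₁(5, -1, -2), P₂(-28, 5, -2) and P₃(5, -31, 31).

5

P₁P₂ = (-33, 6, 0) and P₁P₃ = (0, -30, 33), so a normal is n = P₁P₂ × P₁P₃ = (198, 1089, 990).
d = |198·5 + 1089·(-56) + 990·51 − (-2079)| / √(39204 + 1185921 + 980100) = |-7425| / 1485 = 5.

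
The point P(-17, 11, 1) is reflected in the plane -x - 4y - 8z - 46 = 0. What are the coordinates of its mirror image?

n = (-1, -4, -8), |n|² = 81, n·P − 46 = -81, so t = -81/81 = -1.
Foot F = P − (-1)·n = (-18, 7, -7); the reflection is 2F − P = (-19, 3, -15).

(-19, 3, -15)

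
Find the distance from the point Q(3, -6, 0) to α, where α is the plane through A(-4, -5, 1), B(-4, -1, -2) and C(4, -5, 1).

AB = (0, 4, -3) and AC = (8, 0, 0), so a normal is n = AB × AC = (0, -24, -32).
n = (0, -24, -32); n·P − 88 = 56; |n| = 40; distance = 56/40 = 7/5.

7/5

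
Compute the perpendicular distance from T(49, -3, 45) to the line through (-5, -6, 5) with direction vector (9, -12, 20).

45

Direction vector d = (9, -12, 20).
AP = (54, 3, 40); AP·d = 1250, |AP|² = 4525, |d|² = 625.
distance² = |AP|² − (AP·d)²/|d|² = 4525 − 1562500/625 = 2025, so the distance is 45.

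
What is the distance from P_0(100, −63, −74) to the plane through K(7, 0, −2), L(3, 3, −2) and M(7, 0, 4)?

KL = (−4, 3, 0) and KM = (0, 0, 6), so a normal is n = KL × KM = (18, 24, 0).
Then n·(100, −63, −74) − 126 = 162.
|n| = √(324 + 576 + 0) = 30, so the distance is |162|/30 = 27/5.

27/5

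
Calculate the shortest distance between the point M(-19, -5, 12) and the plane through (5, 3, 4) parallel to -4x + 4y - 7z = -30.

8/9

Parallel planes share the normal n = (-4, 4, -7); since (5, 3, 4) lies on the plane, its equation is -4x + 4y - 7z = -36.
n = (-4, 4, -7); n·P − (-36) = 8; |n| = 9; distance = 8/9.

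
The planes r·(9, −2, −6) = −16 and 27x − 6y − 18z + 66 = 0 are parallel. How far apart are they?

6/11

Divide the second equation by 3 to match normals: 9x − 2y − 6z = -22.
Both planes have normal n = (9, −2, −6), |n| = 11. Any point on the first plane is at distance |(-22) − (-16)|/|n| = 6/11 from the second.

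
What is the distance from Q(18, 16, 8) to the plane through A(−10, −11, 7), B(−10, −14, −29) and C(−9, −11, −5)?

13/17

AB = (0, −3, −36) and AC = (1, 0, −12), so a normal is n = AB × AC = (36, −36, 3).
n = (36, −36, 3); n·P − 57 = 39; |n| = 51; distance = 39/51 = 13/17.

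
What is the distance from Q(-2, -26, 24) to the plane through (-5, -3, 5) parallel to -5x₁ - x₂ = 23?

8/√26

Parallel planes share the normal n = (-5, -1, 0); since (-5, -3, 5) lies on the plane, its equation is -5x₁ - x₂ = 28.
Then n·(-2, -26, 24) - 28 = 8.
|n| = √(25 + 1 + 0) = √26, so the distance is |8|/√26 = 8/√26.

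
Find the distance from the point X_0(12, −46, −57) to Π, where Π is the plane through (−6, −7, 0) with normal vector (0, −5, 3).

The plane has equation n·(r − (−6, −7, 0)) = 0, i.e. n·r = 35.
Then n·(12, −46, −57) − 35 = 24.
|n| = √(0 + 25 + 9) = √34, so the distance is |24|/√34 = 12√34/17.

12√34/17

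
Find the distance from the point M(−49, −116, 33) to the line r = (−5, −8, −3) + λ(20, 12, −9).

Direction vector d = (20, 12, −9).
AP = (−44, −108, 36); AP·d = -2500, |AP|² = 14896, |d|² = 625.
distance² = |AP|² − (AP·d)²/|d|² = 14896 − 6250000/625 = 4896, so the distance is 12√34.

12√34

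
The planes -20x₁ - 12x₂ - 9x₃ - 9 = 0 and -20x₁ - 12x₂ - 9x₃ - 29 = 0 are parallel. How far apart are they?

4/5

Both planes have normal n = (-20, -12, -9), |n| = 25. Any point on the first plane is at distance |29 − 9|/|n| = 20/25 = 4/5 from the second.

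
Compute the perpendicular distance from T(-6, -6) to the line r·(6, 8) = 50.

67/5

The normal to the line is n = (6, 8) with |n| = 10.
|n·T − 50| = |-84 − 50| = 134, so the distance is 134/10 = 67/5.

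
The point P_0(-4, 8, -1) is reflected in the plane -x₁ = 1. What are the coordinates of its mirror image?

With n = (-1, 0, 0), the signed offset is (n·P_0 − 1)/|n|² = 3/1 = 3.
P_0' = P_0 − 2t·n = (-4, 8, -1) − 6·(-1, 0, 0) = (2, 8, -1).

(2, 8, -1)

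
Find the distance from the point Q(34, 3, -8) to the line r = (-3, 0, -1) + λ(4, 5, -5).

Direction vector d = (4, 5, -5).
AP = (37, 3, -7), and AP × d = (20, 157, 173).
|AP × d|² = 54978 and |d|² = 66, so the distance is √(54978/66) = √833 = 7√17.

7√17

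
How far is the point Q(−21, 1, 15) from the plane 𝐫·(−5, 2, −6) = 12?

5/√65

Normal vector n = (−5, 2, −6), and n·(−21, 1, 15) − 12 = 5.
|n| = √(25 + 4 + 36) = √65, so the distance is |5|/√65 = √65/13.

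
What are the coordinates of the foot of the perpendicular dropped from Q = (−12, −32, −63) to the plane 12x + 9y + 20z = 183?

The perpendicular from Q has direction n = (12, 9, 20): r = (−12, −32, −63) + μ(12, 9, 20).
Substitute into the plane: n·(Q + μn) = 183 gives -1692 + 625μ = 183, so μ = 3.
Foot = (−12, −32, −63) + 3·(12, 9, 20) = (24, −5, −3).

(24, -5, -3)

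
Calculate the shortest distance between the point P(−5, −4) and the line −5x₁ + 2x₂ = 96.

d = |(-5)·(-5) + 2·(-4) − 96| / √(25 + 4) = |-79|/√29 = 79√29/29.

79/√29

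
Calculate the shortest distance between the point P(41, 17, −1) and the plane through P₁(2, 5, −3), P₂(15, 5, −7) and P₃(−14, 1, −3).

10/21

P₁P₂ = (13, 0, −4) and P₁P₃ = (−16, −4, 0), so a normal is n = P₁P₂ × P₁P₃ = (−16, 64, −52).
d = |(-16)·41 + 64·17 + (-52)·(-1) − 444| / √(256 + 4096 + 2704) = |40| / 84 = 10/21.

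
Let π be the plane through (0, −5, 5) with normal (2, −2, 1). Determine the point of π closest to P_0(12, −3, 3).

(8, 1, 1)

The perpendicular from P_0 has direction n = (2, −2, 1): r = (12, −3, 3) + t(2, −2, 1).
Substitute into the plane: n·(P_0 + tn) = 15 gives 33 + 9t = 15, so t = -2.
Foot = (12, −3, 3) + (-2)·(2, −2, 1) = (8, 1, 1).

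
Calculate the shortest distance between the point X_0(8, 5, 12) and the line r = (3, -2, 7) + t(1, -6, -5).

Direction vector d = (1, -6, -5).
AP = (5, 7, 5), and AP × d = (-5, 30, -37).
|AP × d|² = 2294 and |d|² = 62, so the distance is √(2294/62) = √37.

√37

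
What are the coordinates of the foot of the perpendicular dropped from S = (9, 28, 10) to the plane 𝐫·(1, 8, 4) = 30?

The perpendicular from S has direction n = (1, 8, 4): r = (9, 28, 10) + λ(1, 8, 4).
Substitute into the plane: n·(S + λn) = 30 gives 273 + 81λ = 30, so λ = -3.
Foot = (9, 28, 10) + (-3)·(1, 8, 4) = (6, 4, -2).

(6, 4, -2)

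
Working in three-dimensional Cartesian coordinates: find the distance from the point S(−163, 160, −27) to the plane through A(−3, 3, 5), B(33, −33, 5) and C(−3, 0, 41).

AB = (36, −36, 0) and AC = (0, −3, 36), so a normal is n = AB × AC = (−1296, −1296, −108).
Then n·(−163, 160, −27) − (−540) = 7344.
|n| = √(1679616 + 1679616 + 11664) = 1836, so the distance is |7344|/1836 = 4.

4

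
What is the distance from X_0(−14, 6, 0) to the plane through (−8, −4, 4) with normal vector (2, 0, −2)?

The plane has equation n·(r − (−8, −4, 4)) = 0, i.e. n·r = -24.
Then n·(−14, 6, 0) − (−24) = −4.
|n| = √(4 + 0 + 4) = 2√2, so the distance is |-4|/(2√2) = √2.

√2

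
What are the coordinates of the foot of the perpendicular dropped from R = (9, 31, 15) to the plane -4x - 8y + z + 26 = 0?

The perpendicular from R has direction n = (-4, -8, 1): r = (9, 31, 15) + μ(-4, -8, 1).
Substitute into the plane: n·(R + μn) = -26 gives -269 + 81μ = -26, so μ = 3.
Foot = (9, 31, 15) + 3·(-4, -8, 1) = (-3, 7, 18).

(-3, 7, 18)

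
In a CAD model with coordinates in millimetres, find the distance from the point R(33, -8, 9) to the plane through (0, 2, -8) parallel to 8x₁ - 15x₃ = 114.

9/17

Parallel planes share the normal n = (8, 0, -15); since (0, 2, -8) lies on the plane, its equation is 8x₁ - 15x₃ = 120.
d = |8·33 + (-15)·9 − 120| / √(64 + 0 + 225) = |9| / 17 = 9/17.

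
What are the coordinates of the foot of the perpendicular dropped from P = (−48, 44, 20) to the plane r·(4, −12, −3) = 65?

(-28, -16, 5)

The perpendicular from P has direction n = (4, −12, −3): r = (−48, 44, 20) + t(4, −12, −3).
Substitute into the plane: n·(P + tn) = 65 gives -780 + 169t = 65, so t = 5.
Foot = (−48, 44, 20) + 5·(4, −12, −3) = (−28, −16, 5).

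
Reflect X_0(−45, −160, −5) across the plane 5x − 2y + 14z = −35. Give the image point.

n = (5, −2, 14), |n|² = 225, n·X_0 − (-35) = 60, so t = 60/225 = 4/15.
Foot F = X_0 − (4/15)·n = (−139/3, −2392/15, −131/15); the reflection is 2F − X_0 = (−143/3, −2384/15, −187/15).

(-143/3, -2384/15, -187/15)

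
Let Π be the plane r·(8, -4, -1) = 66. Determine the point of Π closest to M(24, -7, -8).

The perpendicular from M has direction n = (8, -4, -1): r = (24, -7, -8) + μ(8, -4, -1).
Substitute into the plane: n·(M + μn) = 66 gives 228 + 81μ = 66, so μ = -2.
Foot = (24, -7, -8) + (-2)·(8, -4, -1) = (8, 1, -6).

(8, 1, -6)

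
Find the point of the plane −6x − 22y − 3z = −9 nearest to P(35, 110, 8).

(5, 0, -7)

n = (−6, −22, −3), |n|² = 529, and n·P − (-9) = -2645.
t = -2645/529 = -5, so the foot is P − t·n = (35, 110, 8) − (-5)·(−6, −22, −3) = (5, 0, −7).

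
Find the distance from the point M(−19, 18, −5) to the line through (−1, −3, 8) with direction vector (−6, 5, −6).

√61

Direction vector d = (−6, 5, −6).
AP = (−18, 21, −13); AP·d = 291, |AP|² = 934, |d|² = 97.
distance² = |AP|² − (AP·d)²/|d|² = 934 − 84681/97 = 61, so the distance is √61.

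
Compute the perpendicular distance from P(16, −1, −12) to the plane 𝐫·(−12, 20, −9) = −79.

1

d = |(-12)·16 + 20·(-1) + (-9)·(-12) − (-79)| / √(144 + 400 + 81) = |-25| / 25 = 1.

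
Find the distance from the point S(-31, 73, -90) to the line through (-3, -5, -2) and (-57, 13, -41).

2√1537

A direction vector is d = (-54, 18, -39).
AP = (-28, 78, -88), and AP × d = (-1458, 3660, 3708).
|AP × d|² = 29270628 and |d|² = 4761, so the distance is √(29270628/4761) = √6148 = 2√1537.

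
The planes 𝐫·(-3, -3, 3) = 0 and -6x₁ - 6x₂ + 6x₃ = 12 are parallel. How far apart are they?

Divide the second equation by 2 to match normals: -3x₁ - 3x₂ + 3x₃ = 6.
Both planes have normal n = (-3, -3, 3), |n| = 3√3. Any point on the first plane is at distance |6 − 0|/|n| = 6/(3√3) = 2/√3 from the second.

2/√3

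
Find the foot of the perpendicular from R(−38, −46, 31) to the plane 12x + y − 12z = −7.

The perpendicular from R has direction n = (12, 1, −12): r = (−38, −46, 31) + μ(12, 1, −12).
Substitute into the plane: n·(R + μn) = -7 gives -874 + 289μ = -7, so μ = 3.
Foot = (−38, −46, 31) + 3·(12, 1, −12) = (−2, −43, −5).

(-2, -43, -5)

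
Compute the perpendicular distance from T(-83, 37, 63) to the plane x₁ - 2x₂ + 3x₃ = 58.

13√14/7

d = |1·(-83) + (-2)·37 + 3·63 − 58| / √(1 + 4 + 9) = |-26| / √14 = 26/√14.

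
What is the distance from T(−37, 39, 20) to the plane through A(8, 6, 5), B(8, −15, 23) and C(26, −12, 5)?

AB = (0, −21, 18) and AC = (18, −18, 0), so a normal is n = AB × AC = (324, 324, 378).
Then n·(−37, 39, 20) − 6426 = 1782.
|n| = √(104976 + 104976 + 142884) = 594, so the distance is |1782|/594 = 3.

3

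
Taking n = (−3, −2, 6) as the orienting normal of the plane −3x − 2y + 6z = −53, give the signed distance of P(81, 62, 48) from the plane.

n·P − (-53) = -26.
|n| = 7, so the signed distance is -26/7.

-26/7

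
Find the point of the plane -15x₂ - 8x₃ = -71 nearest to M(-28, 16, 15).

(-28, 1, 7)

The perpendicular from M has direction n = (0, -15, -8): r = (-28, 16, 15) + λ(0, -15, -8).
Substitute into the plane: n·(M + λn) = -71 gives -360 + 289λ = -71, so λ = 1.
Foot = (-28, 16, 15) + 1·(0, -15, -8) = (-28, 1, 7).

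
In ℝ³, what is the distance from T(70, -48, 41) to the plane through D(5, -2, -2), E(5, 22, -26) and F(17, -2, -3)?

29/17

DE = (0, 24, -24) and DF = (12, 0, -1), so a normal is n = DE × DF = (-24, -288, -288).
n = (-24, -288, -288); n·P − 1032 = -696; |n| = 408; distance = 696/408 = 29/17.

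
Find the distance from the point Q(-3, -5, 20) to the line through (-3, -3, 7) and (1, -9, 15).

√57

A direction vector is d = (4, -6, 8).
AP = (0, -2, 13); AP·d = 116, |AP|² = 173, |d|² = 116.
distance² = |AP|² − (AP·d)²/|d|² = 173 − 13456/116 = 57, so the distance is √57.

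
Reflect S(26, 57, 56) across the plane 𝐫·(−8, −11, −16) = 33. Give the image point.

With n = (−8, −11, −16), the signed offset is (n·S − 33)/|n|² = -1764/441 = -4.
S' = S − 2t·n = (26, 57, 56) − (-8)·(−8, −11, −16) = (−38, −31, −72).

(-38, -31, -72)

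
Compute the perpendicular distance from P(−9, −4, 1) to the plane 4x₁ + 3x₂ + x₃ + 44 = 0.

Normal vector n = (4, 3, 1), and n·(−9, −4, 1) − (−44) = −3.
|n| = √(16 + 9 + 1) = √26, so the distance is |-3|/√26 = 3/√26.

3/√26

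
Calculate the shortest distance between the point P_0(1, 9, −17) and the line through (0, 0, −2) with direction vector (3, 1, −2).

Direction vector d = (3, 1, −2).
AP = (1, 9, −15), and AP × d = (−3, −43, −26).
|AP × d|² = 2534 and |d|² = 14, so the distance is √(2534/14) = √181.

√181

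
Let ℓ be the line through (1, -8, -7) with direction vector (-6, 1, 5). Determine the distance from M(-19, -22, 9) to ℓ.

7√6

Direction vector d = (-6, 1, 5).
AP = (-20, -14, 16); AP·d = 186, |AP|² = 852, |d|² = 62.
distance² = |AP|² − (AP·d)²/|d|² = 852 − 34596/62 = 294, so the distance is 7√6.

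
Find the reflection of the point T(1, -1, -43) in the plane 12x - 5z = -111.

n = (12, 0, -5), |n|² = 169, n·T − (-111) = 338, so t = 338/169 = 2.
Foot F = T − 2·n = (-23, -1, -33); the reflection is 2F − T = (-47, -1, -23).

(-47, -1, -23)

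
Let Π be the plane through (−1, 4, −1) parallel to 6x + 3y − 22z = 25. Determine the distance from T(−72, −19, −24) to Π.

11/23

Parallel planes share the normal n = (6, 3, −22); since (−1, 4, −1) lies on the plane, its equation is 6x + 3y − 22z = 28.
n = (6, 3, −22); n·P − 28 = 11; |n| = 23; distance = 11/23.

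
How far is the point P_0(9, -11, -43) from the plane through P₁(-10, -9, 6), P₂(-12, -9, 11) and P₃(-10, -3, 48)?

5/3

P₁P₂ = (-2, 0, 5) and P₁P₃ = (0, 6, 42), so a normal is n = P₁P₂ × P₁P₃ = (-30, 84, -12).
Then n·(9, -11, -43) - (-528) = -150.
|n| = √(900 + 7056 + 144) = 90, so the distance is |-150|/90 = 5/3.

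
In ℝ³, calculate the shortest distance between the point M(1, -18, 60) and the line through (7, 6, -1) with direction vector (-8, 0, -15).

2√433

Direction vector d = (-8, 0, -15).
AP = (-6, -24, 61), and AP × d = (360, -578, -192).
|AP × d|² = 500548 and |d|² = 289, so the distance is √(500548/289) = √1732 = 2√433.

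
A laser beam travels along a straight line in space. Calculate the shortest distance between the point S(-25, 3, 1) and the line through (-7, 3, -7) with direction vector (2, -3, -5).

Direction vector d = (2, -3, -5).
AP = (-18, 0, 8), and AP × d = (24, -74, 54).
|AP × d|² = 8968 and |d|² = 38, so the distance is √(8968/38) = √236 = 2√59.

2√59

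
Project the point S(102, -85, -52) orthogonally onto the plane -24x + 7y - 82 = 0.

(-18, -50, -52)

n = (-24, 7, 0), |n|² = 625, and n·S − 82 = -3125.
t = -3125/625 = -5, so the foot is S − t·n = (102, -85, -52) − (-5)·(-24, 7, 0) = (-18, -50, -52).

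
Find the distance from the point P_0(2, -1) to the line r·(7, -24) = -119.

The normal to the line is n = (7, -24) with |n| = 25.
|n·P_0 − (-119)| = |38 − (-119)| = 157, so the distance is 157/25.

157/25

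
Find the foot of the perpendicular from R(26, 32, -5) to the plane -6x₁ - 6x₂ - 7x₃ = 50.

(8, 14, -26)

The perpendicular from R has direction n = (-6, -6, -7): r = (26, 32, -5) + λ(-6, -6, -7).
Substitute into the plane: n·(R + λn) = 50 gives -313 + 121λ = 50, so λ = 3.
Foot = (26, 32, -5) + 3·(-6, -6, -7) = (8, 14, -26).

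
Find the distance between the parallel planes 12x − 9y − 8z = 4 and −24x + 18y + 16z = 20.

Divide the second equation by -2 to match normals: 12x − 9y − 8z = -10.
Both planes have normal n = (12, −9, −8), |n| = 17. Any point on the first plane is at distance |(-10) − 4|/|n| = 14/17 from the second.

14/17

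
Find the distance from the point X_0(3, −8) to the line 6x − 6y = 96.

5√2/2

The normal to the line is n = (6, −6) with |n| = 6√2.
|n·X_0 − 96| = |66 − 96| = 30, so the distance is 30/(6√2) = 5√2/2.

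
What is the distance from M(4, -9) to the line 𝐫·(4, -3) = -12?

11

d = |4·4 + (-3)·(-9) − (-12)| / √(16 + 9) = |55|/5 = 11.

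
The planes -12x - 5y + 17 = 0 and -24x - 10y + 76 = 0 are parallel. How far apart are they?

Divide the second equation by 2 to match normals: -12x - 5y = -38.
With common normal n = (-12, -5, 0) (|n| = 13), the distance is |(-17) − (-38)|/|n| = 21/13.

21/13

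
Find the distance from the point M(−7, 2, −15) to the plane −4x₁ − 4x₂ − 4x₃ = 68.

Normal vector n = (−4, −4, −4), and n·(−7, 2, −15) − 68 = 12.
|n| = √(16 + 16 + 16) = 4√3, so the distance is |12|/(4√3) = √3.

√3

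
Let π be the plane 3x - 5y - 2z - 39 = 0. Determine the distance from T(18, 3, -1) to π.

√38/19

Normal vector n = (3, -5, -2), and n·(18, 3, -1) - 39 = 2.
|n| = √(9 + 25 + 4) = √38, so the distance is |2|/√38 = √38/19.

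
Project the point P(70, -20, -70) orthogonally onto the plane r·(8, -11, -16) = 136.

The perpendicular from P has direction n = (8, -11, -16): r = (70, -20, -70) + t(8, -11, -16).
Substitute into the plane: n·(P + tn) = 136 gives 1900 + 441t = 136, so t = -4.
Foot = (70, -20, -70) + (-4)·(8, -11, -16) = (38, 24, -6).

(38, 24, -6)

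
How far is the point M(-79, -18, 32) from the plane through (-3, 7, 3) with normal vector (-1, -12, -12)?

28/17

The plane has equation n·(r − (-3, 7, 3)) = 0, i.e. n·r = -117.
n = (-1, -12, -12); n·P − (-117) = 28; |n| = 17; distance = 28/17.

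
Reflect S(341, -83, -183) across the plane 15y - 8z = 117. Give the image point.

(341, -1591/17, -3015/17)

With n = (0, 15, -8), the signed offset is (n·S − 117)/|n|² = 102/289 = 6/17.
S' = S − 2t·n = (341, -83, -183) − (12/17)·(0, 15, -8) = (341, -1591/17, -3015/17).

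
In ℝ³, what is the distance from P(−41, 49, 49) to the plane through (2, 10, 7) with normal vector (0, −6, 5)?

24√61/61

The plane has equation n·(r − (2, 10, 7)) = 0, i.e. n·r = -25.
Then n·(−41, 49, 49) − (−25) = −24.
|n| = √(0 + 36 + 25) = √61, so the distance is |-24|/√61 = 24√61/61.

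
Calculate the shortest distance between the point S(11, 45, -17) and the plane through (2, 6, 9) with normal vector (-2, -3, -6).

3

The plane has equation n·(r − (2, 6, 9)) = 0, i.e. n·r = -76.
d = |(-2)·11 + (-3)·45 + (-6)·(-17) − (-76)| / √(4 + 9 + 36) = |21| / 7 = 3.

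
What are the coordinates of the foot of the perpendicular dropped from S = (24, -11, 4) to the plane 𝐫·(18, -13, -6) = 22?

n = (18, -13, -6), |n|² = 529, and n·S − 22 = 529.
t = 529/529 = 1, so the foot is S − t·n = (24, -11, 4) − 1·(18, -13, -6) = (6, 2, 10).

(6, 2, 10)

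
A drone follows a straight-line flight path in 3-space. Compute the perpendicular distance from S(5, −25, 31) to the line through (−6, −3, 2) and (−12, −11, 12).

√646

A direction vector is d = (−6, −8, 10).
AP = (11, −22, 29); AP·d = 400, |AP|² = 1446, |d|² = 200.
distance² = |AP|² − (AP·d)²/|d|² = 1446 − 160000/200 = 646, so the distance is √646.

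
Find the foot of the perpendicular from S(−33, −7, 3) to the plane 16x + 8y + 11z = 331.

(-1, 9, 25)

n = (16, 8, 11), |n|² = 441, and n·S − 331 = -882.
t = -882/441 = -2, so the foot is S − t·n = (−33, −7, 3) − (-2)·(16, 8, 11) = (−1, 9, 25).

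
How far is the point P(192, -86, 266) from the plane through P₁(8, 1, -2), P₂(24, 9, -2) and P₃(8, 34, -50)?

P₁P₂ = (16, 8, 0) and P₁P₃ = (0, 33, -48), so a normal is n = P₁P₂ × P₁P₃ = (-384, 768, 528).
n = (-384, 768, 528); n·P − (-3360) = 4032; |n| = 1008; distance = 4032/1008 = 4.

4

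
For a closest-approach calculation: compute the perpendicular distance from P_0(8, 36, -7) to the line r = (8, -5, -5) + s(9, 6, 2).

√1201

Direction vector d = (9, 6, 2).
AP = (0, 41, -2), and AP × d = (94, -18, -369).
|AP × d|² = 145321 and |d|² = 121, so the distance is √(145321/121) = √1201.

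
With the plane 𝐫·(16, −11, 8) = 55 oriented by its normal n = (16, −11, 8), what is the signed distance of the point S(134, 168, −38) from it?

n·S − 55 = -63.
|n| = 21, so the signed distance is -63/21 = -3.

-3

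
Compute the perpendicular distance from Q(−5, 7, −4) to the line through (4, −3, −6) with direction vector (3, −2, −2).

Direction vector d = (3, −2, −2).
AP = (−9, 10, 2), and AP × d = (−16, −12, −12).
|AP × d|² = 544 and |d|² = 17, so the distance is √(544/17) = √32 = 4√2.

4√2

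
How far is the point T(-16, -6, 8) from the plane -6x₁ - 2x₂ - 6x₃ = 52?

Normal vector n = (-6, -2, -6), and n·(-16, -6, 8) - 52 = 8.
|n| = √(36 + 4 + 36) = 2√19, so the distance is |8|/(2√19) = 4/√19.

4/√19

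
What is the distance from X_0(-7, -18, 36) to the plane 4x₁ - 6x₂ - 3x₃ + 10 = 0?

18√61/61

Normal vector n = (4, -6, -3), and n·(-7, -18, 36) - (-10) = -18.
|n| = √(16 + 36 + 9) = √61, so the distance is |-18|/√61 = 18√61/61.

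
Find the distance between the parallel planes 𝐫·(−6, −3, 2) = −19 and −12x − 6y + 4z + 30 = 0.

Divide the second equation by 2 to match normals: −6x − 3y + 2z = -15.
Both planes have normal n = (−6, −3, 2), |n| = 7. Any point on the first plane is at distance |(-15) − (-19)|/|n| = 4/7 from the second.

4/7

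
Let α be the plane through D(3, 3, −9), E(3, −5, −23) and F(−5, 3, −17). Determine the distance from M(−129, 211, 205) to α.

DE = (0, −8, −14) and DF = (−8, 0, −8), so a normal is n = DE × DF = (64, 112, −64).
Then n·(−129, 211, 205) − 1104 = 1152.
|n| = √(4096 + 12544 + 4096) = 144, so the distance is |1152|/144 = 8.

8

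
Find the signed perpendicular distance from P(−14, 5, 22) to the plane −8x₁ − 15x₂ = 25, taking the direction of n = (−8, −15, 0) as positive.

n·P − 25 = 12.
|n| = 17, so the signed distance is 12/17.

12/17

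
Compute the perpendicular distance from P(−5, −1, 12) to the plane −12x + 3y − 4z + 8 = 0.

d = |(-12)·(-5) + 3·(-1) + (-4)·12 − (-8)| / √(144 + 9 + 16) = |17| / 13 = 17/13.

17/13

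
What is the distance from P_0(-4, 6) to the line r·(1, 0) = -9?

5

The normal to the line is n = (1, 0) with |n| = 1.
|n·P_0 − (-9)| = |-4 − (-9)| = 5, so the distance is 5/1 = 5.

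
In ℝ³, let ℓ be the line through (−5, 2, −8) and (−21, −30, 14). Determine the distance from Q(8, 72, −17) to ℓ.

A direction vector is d = (−16, −32, 22).
AP = (13, 70, −9), and AP × d = (1252, −142, 704).
|AP × d|² = 2083284 and |d|² = 1764, so the distance is √(2083284/1764) = √1181.

√1181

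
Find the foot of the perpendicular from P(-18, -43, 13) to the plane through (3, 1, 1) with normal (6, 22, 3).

(-6, 1, 19)

The perpendicular from P has direction n = (6, 22, 3): r = (-18, -43, 13) + λ(6, 22, 3).
Substitute into the plane: n·(P + λn) = 43 gives -1015 + 529λ = 43, so λ = 2.
Foot = (-18, -43, 13) + 2·(6, 22, 3) = (-6, 1, 19).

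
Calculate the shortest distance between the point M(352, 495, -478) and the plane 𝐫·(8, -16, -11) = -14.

Normal vector n = (8, -16, -11), and n·(352, 495, -478) - (-14) = 168.
|n| = √(64 + 256 + 121) = 21, so the distance is |168|/21 = 8.

8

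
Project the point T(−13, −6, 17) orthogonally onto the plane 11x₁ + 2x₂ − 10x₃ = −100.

n = (11, 2, −10), |n|² = 225, and n·T − (-100) = -225.
t = -225/225 = -1, so the foot is T − t·n = (−13, −6, 17) − (-1)·(11, 2, −10) = (−2, −4, 7).

(-2, -4, 7)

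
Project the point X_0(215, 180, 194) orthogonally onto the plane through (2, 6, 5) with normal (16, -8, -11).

n = (16, -8, -11), |n|² = 441, and n·X_0 − (-71) = -63.
t = -63/441 = -1/7, so the foot is X_0 − t·n = (215, 180, 194) − (-1/7)·(16, -8, -11) = (1521/7, 1252/7, 1347/7).

(1521/7, 1252/7, 1347/7)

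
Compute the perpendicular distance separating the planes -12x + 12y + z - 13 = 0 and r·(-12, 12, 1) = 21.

8/17

Both planes have normal n = (-12, 12, 1), |n| = 17. Any point on the first plane is at distance |21 − 13|/|n| = 8/17 from the second.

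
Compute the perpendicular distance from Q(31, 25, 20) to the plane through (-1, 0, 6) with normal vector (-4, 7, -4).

1

The plane has equation n·(r − (-1, 0, 6)) = 0, i.e. n·r = -20.
Then n·(31, 25, 20) - (-20) = -9.
|n| = √(16 + 49 + 16) = 9, so the distance is |-9|/9 = 1.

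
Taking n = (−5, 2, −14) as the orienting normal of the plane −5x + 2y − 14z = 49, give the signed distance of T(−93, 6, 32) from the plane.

-4/3

n·T − 49 = -20.
|n| = 15, so the signed distance is -20/15 = -4/3.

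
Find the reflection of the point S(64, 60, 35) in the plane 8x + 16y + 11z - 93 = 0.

With n = (8, 16, 11), the signed offset is (n·S − 93)/|n|² = 1764/441 = 4.
S' = S − 2t·n = (64, 60, 35) − 8·(8, 16, 11) = (0, -68, -53).

(0, -68, -53)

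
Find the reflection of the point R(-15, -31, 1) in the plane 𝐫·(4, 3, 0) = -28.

n = (4, 3, 0), |n|² = 25, n·R − (-28) = -125, so t = -125/25 = -5.
Foot F = R − (-5)·n = (5, -16, 1); the reflection is 2F − R = (25, -1, 1).

(25, -1, 1)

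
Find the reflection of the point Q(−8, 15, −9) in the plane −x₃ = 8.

(-8, 15, -7)

n = (0, 0, −1), |n|² = 1, n·Q − 8 = 1, so t = 1/1 = 1.
Foot F = Q − 1·n = (−8, 15, −8); the reflection is 2F − Q = (−8, 15, −7).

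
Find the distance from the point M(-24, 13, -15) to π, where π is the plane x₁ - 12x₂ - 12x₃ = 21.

d = |1·(-24) + (-12)·13 + (-12)·(-15) − 21| / √(1 + 144 + 144) = |-21| / 17 = 21/17.

21/17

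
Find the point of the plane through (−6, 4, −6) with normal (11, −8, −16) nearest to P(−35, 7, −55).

n = (11, −8, −16), |n|² = 441, and n·P − (-2) = 441.
t = 441/441 = 1, so the foot is P − t·n = (−35, 7, −55) − 1·(11, −8, −16) = (−46, 15, −39).

(-46, 15, -39)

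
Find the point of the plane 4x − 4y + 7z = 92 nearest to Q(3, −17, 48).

n = (4, −4, 7), |n|² = 81, and n·Q − 92 = 324.
t = 324/81 = 4, so the foot is Q − t·n = (3, −17, 48) − 4·(4, −4, 7) = (−13, −1, 20).

(-13, -1, 20)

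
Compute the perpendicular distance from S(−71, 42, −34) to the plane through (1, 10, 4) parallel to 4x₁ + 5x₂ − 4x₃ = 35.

8√57/19

Parallel planes share the normal n = (4, 5, −4); since (1, 10, 4) lies on the plane, its equation is 4x₁ + 5x₂ − 4x₃ = 38.
Then n·(−71, 42, −34) − 38 = 24.
|n| = √(16 + 25 + 16) = √57, so the distance is |24|/√57 = 8√57/19.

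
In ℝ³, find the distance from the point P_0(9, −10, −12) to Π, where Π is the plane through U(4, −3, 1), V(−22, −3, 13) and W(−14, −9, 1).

UV = (−26, 0, 12) and UW = (−18, −6, 0), so a normal is n = UV × UW = (72, −216, 156).
Then n·(9, −10, −12) − 1092 = −156.
|n| = √(5184 + 46656 + 24336) = 276, so the distance is |-156|/276 = 13/23.

13/23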